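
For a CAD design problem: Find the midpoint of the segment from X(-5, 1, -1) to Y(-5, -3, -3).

M = ((x₁+x₂)/2, (y₁+y₂)/2, (z₁+z₂)/2)
  = ((-5 - 5)/2, (1 - 3)/2, (-1 - 3)/2)
  = (-10/2, -2/2, -4/2)
  = (-5, -1, -2)

(-5, -1, -2)


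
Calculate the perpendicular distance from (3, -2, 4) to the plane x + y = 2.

distance = |a·x₀ + b·y₀ + c·z₀ - d| / √(a² + b² + c²)
  = |1·3 + 1·(-2) + 0·4 - 2| / √(1² + 1² + 0²)
  = |3 - 2 + 0 - 2| / √(1 + 1 + 0)
  = |-1| / √2
  = 1 / 1.414
  ≈ 0.7071

0.7071


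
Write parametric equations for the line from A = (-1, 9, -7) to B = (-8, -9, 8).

Direction vector d = B - A = (-8 + 1, -9 - 9, 8 + 7) = (-7, -18, 15)
Parametric form r = A + t·d:
x = -1 - 7t, y = 9 - 18t, z = -7 + 15t

x = -1 - 7t, y = 9 - 18t, z = -7 + 15t


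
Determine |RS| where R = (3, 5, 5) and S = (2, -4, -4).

d = √[(x₂-x₁)² + (y₂-y₁)² + (z₂-z₁)²]
  = √[(-1)² + (-9)² + (-9)²]
  = √[1 + 81 + 81]
  = √163
  ≈ 12.77

12.77


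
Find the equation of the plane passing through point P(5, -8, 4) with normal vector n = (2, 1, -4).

The plane through P with normal n = (a, b, c) satisfies n·(r - P) = 0,
i.e. ax + by + cz = a·x₀ + b·y₀ + c·z₀.
d = 2·5 + 1·(-8) + (-4)·4
  = 10 - 8 - 16
  = -14
Equation: 2x + y - 4z = -14

2x + y - 4z = -14


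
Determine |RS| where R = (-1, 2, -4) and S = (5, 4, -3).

d = √[(x₂-x₁)² + (y₂-y₁)² + (z₂-z₁)²]
  = √[6² + 2² + 1²]
  = √[36 + 4 + 1]
  = √41
  ≈ 6.403

6.403


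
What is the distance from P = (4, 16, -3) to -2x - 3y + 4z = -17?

distance = |a·x₀ + b·y₀ + c·z₀ - d| / √(a² + b² + c²)
  = |(-2)·4 + (-3)·16 + 4·(-3) - (-17)| / √((-2)² + (-3)² + 4²)
  = |-8 - 48 - 12 + 17| / √(4 + 9 + 16)
  = |-51| / √29
  = 51 / 5.385
  ≈ 9.47

9.47


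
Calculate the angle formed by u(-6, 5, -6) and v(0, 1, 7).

u·v = (-6)·0 + 5·1 + (-6)·7 = 0 + 5 - 42 = -37
|u| = √((-6)² + 5² + (-6)²) = √97 ≈ 9.849
|v| = √(0² + 1² + 7²) = √50 ≈ 7.071
cos θ = (u·v)/(|u||v|) = -37/(9.849·7.071) ≈ -0.5313
θ = arccos(-0.5313) ≈ 122.1°

122.1°


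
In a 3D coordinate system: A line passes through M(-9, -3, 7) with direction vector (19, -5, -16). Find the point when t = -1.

P(t) = M + t·d
  = (-9 + 19·(-1), -3 + (-5)·(-1), 7 + (-16)·(-1))
  = (-9 - 19, -3 + 5, 7 + 16)
  = (-28, 2, 23)

(-28, 2, 23)


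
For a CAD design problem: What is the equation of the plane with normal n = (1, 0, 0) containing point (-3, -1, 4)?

The plane through P with normal n = (a, b, c) satisfies n·(r - P) = 0,
i.e. ax + by + cz = a·x₀ + b·y₀ + c·z₀.
d = 1·(-3) + 0·(-1) + 0·4
  = -3 + 0 + 0
  = -3
Equation: x = -3

x = -3


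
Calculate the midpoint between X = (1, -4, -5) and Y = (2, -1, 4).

M = ((x₁+x₂)/2, (y₁+y₂)/2, (z₁+z₂)/2)
  = ((1 + 2)/2, (-4 - 1)/2, (-5 + 4)/2)
  = (3/2, -5/2, -1/2)
  = (1.5, -2.5, -0.5)

(1.5, -2.5, -0.5)


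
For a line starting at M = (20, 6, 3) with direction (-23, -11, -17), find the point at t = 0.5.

P(t) = M + t·d
  = (20 + (-23)·0.5, 6 + (-11)·0.5, 3 + (-17)·0.5)
  = (20 - 11.5, 6 - 5.5, 3 - 8.5)
  = (8.5, 0.5, -5.5)

(8.5, 0.5, -5.5)


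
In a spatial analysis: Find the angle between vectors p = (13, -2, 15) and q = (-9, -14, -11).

p·q = 13·(-9) + (-2)·(-14) + 15·(-11) = -117 + 28 - 165 = -254
|p| = √(13² + (-2)² + 15²) = √398 ≈ 19.95
|q| = √((-9)² + (-14)² + (-11)²) = √398 ≈ 19.95
cos θ = (p·q)/(|p||q|) = -254/(19.95·19.95) ≈ -0.6382
θ = arccos(-0.6382) ≈ 129.7°

129.7°


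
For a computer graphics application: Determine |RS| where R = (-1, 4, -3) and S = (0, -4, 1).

d = √[(x₂-x₁)² + (y₂-y₁)² + (z₂-z₁)²]
  = √[1² + (-8)² + 4²]
  = √[1 + 64 + 16]
  = √81
  ≈ 9

9


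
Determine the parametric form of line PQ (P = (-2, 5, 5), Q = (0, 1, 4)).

Direction vector d = Q - P = (0 + 2, 1 - 5, 4 - 5) = (2, -4, -1)
Parametric form r = P + t·d:
x = -2 + 2t, y = 5 - 4t, z = 5 - t

x = -2 + 2t, y = 5 - 4t, z = 5 - t


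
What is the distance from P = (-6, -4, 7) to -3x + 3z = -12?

distance = |a·x₀ + b·y₀ + c·z₀ - d| / √(a² + b² + c²)
  = |(-3)·(-6) + 0·(-4) + 3·7 - (-12)| / √((-3)² + 0² + 3²)
  = |18 + 0 + 21 + 12| / √(9 + 0 + 9)
  = |51| / √18
  = 51 / 4.243
  ≈ 12.02

12.02


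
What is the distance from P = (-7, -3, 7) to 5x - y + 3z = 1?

distance = |a·x₀ + b·y₀ + c·z₀ - d| / √(a² + b² + c²)
  = |5·(-7) + (-1)·(-3) + 3·7 - 1| / √(5² + (-1)² + 3²)
  = |-35 + 3 + 21 - 1| / √(25 + 1 + 9)
  = |-12| / √35
  = 12 / 5.916
  ≈ 2.028

2.028


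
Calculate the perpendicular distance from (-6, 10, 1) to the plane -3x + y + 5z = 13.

distance = |a·x₀ + b·y₀ + c·z₀ - d| / √(a² + b² + c²)
  = |(-3)·(-6) + 1·10 + 5·1 - 13| / √((-3)² + 1² + 5²)
  = |18 + 10 + 5 - 13| / √(9 + 1 + 25)
  = |20| / √35
  = 20 / 5.916
  ≈ 3.381

3.381


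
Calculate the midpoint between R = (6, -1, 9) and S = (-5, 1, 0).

M = ((x₁+x₂)/2, (y₁+y₂)/2, (z₁+z₂)/2)
  = ((6 - 5)/2, (-1 + 1)/2, (9 + 0)/2)
  = (1/2, 0/2, 9/2)
  = (0.5, 0, 4.5)

(0.5, 0, 4.5)


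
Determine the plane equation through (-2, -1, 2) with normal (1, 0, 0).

The plane through P with normal n = (a, b, c) satisfies n·(r - P) = 0,
i.e. ax + by + cz = a·x₀ + b·y₀ + c·z₀.
d = 1·(-2) + 0·(-1) + 0·2
  = -2 + 0 + 0
  = -2
Equation: x = -2

x = -2


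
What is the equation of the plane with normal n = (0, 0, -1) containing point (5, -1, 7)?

The plane through P with normal n = (a, b, c) satisfies n·(r - P) = 0,
i.e. ax + by + cz = a·x₀ + b·y₀ + c·z₀.
d = 0·5 + 0·(-1) + (-1)·7
  = 0 + 0 - 7
  = -7
Equation: -z = -7

-z = -7


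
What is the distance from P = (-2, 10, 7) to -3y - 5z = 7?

distance = |a·x₀ + b·y₀ + c·z₀ - d| / √(a² + b² + c²)
  = |0·(-2) + (-3)·10 + (-5)·7 - 7| / √(0² + (-3)² + (-5)²)
  = |0 - 30 - 35 - 7| / √(0 + 9 + 25)
  = |-72| / √34
  = 72 / 5.831
  ≈ 12.35

12.35


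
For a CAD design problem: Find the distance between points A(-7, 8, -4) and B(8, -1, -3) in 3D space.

d = √[(x₂-x₁)² + (y₂-y₁)² + (z₂-z₁)²]
  = √[15² + (-9)² + 1²]
  = √[225 + 81 + 1]
  = √307
  ≈ 17.52

17.52


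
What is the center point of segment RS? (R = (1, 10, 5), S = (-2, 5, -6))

M = ((x₁+x₂)/2, (y₁+y₂)/2, (z₁+z₂)/2)
  = ((1 - 2)/2, (10 + 5)/2, (5 - 6)/2)
  = (-1/2, 15/2, -1/2)
  = (-0.5, 7.5, -0.5)

(-0.5, 7.5, -0.5)


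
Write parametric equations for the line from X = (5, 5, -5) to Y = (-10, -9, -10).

Direction vector d = Y - X = (-10 - 5, -9 - 5, -10 + 5) = (-15, -14, -5)
Parametric form r = X + t·d:
x = 5 - 15t, y = 5 - 14t, z = -5 - 5t

x = 5 - 15t, y = 5 - 14t, z = -5 - 5t


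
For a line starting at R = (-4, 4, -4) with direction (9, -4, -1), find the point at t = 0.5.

P(t) = R + t·d
  = (-4 + 9·0.5, 4 + (-4)·0.5, -4 + (-1)·0.5)
  = (-4 + 4.5, 4 - 2, -4 - 0.5)
  = (0.5, 2, -4.5)

(0.5, 2, -4.5)


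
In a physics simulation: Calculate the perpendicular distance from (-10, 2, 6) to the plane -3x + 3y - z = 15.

distance = |a·x₀ + b·y₀ + c·z₀ - d| / √(a² + b² + c²)
  = |(-3)·(-10) + 3·2 + (-1)·6 - 15| / √((-3)² + 3² + (-1)²)
  = |30 + 6 - 6 - 15| / √(9 + 9 + 1)
  = |15| / √19
  = 15 / 4.359
  ≈ 3.441

3.441


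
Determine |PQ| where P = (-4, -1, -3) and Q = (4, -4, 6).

d = √[(x₂-x₁)² + (y₂-y₁)² + (z₂-z₁)²]
  = √[8² + (-3)² + 9²]
  = √[64 + 9 + 81]
  = √154
  ≈ 12.41

12.41


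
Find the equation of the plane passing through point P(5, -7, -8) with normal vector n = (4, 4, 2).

The plane through P with normal n = (a, b, c) satisfies n·(r - P) = 0,
i.e. ax + by + cz = a·x₀ + b·y₀ + c·z₀.
d = 4·5 + 4·(-7) + 2·(-8)
  = 20 - 28 - 16
  = -24
Equation: 4x + 4y + 2z = -24

4x + 4y + 2z = -24


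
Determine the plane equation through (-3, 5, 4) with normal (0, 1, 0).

The plane through P with normal n = (a, b, c) satisfies n·(r - P) = 0,
i.e. ax + by + cz = a·x₀ + b·y₀ + c·z₀.
d = 0·(-3) + 1·5 + 0·4
  = 0 + 5 + 0
  = 5
Equation: y = 5

y = 5


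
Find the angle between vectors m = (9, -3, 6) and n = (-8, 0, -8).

m·n = 9·(-8) + (-3)·0 + 6·(-8) = -72 + 0 - 48 = -120
|m| = √(9² + (-3)² + 6²) = √126 ≈ 11.22
|n| = √((-8)² + 0² + (-8)²) = √128 ≈ 11.31
cos θ = (m·n)/(|m||n|) = -120/(11.22·11.31) ≈ -0.9449
θ = arccos(-0.9449) ≈ 160.9°

160.9°


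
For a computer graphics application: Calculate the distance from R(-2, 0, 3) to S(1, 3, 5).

d = √[(x₂-x₁)² + (y₂-y₁)² + (z₂-z₁)²]
  = √[3² + 3² + 2²]
  = √[9 + 9 + 4]
  = √22
  ≈ 4.69

4.69


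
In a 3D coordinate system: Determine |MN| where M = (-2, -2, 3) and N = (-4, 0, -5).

d = √[(x₂-x₁)² + (y₂-y₁)² + (z₂-z₁)²]
  = √[(-2)² + 2² + (-8)²]
  = √[4 + 4 + 64]
  = √72
  ≈ 8.485

8.485


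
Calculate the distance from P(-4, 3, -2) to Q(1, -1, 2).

d = √[(x₂-x₁)² + (y₂-y₁)² + (z₂-z₁)²]
  = √[5² + (-4)² + 4²]
  = √[25 + 16 + 16]
  = √57
  ≈ 7.55

7.55


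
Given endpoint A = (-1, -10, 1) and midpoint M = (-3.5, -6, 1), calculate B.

B = 2M - A
  = (2·(-3.5) - (-1), 2·(-6) - (-10), 2·1 - 1)
  = (-7 + 1, -12 + 10, 2 - 1)
  = (-6, -2, 1)

(-6, -2, 1)


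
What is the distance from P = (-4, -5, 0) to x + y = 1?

distance = |a·x₀ + b·y₀ + c·z₀ - d| / √(a² + b² + c²)
  = |1·(-4) + 1·(-5) + 0·0 - 1| / √(1² + 1² + 0²)
  = |-4 - 5 + 0 - 1| / √(1 + 1 + 0)
  = |-10| / √2
  = 10 / 1.414
  ≈ 7.071

7.071


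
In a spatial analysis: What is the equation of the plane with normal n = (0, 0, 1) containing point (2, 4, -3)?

The plane through P with normal n = (a, b, c) satisfies n·(r - P) = 0,
i.e. ax + by + cz = a·x₀ + b·y₀ + c·z₀.
d = 0·2 + 0·4 + 1·(-3)
  = 0 + 0 - 3
  = -3
Equation: z = -3

z = -3


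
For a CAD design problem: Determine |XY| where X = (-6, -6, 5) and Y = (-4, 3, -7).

d = √[(x₂-x₁)² + (y₂-y₁)² + (z₂-z₁)²]
  = √[2² + 9² + (-12)²]
  = √[4 + 81 + 144]
  = √229
  ≈ 15.13

15.13


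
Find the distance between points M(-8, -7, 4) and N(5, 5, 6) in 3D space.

d = √[(x₂-x₁)² + (y₂-y₁)² + (z₂-z₁)²]
  = √[13² + 12² + 2²]
  = √[169 + 144 + 4]
  = √317
  ≈ 17.8

17.8


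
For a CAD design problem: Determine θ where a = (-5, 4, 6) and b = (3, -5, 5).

a·b = (-5)·3 + 4·(-5) + 6·5 = -15 - 20 + 30 = -5
|a| = √((-5)² + 4² + 6²) = √77 ≈ 8.775
|b| = √(3² + (-5)² + 5²) = √59 ≈ 7.681
cos θ = (a·b)/(|a||b|) = -5/(8.775·7.681) ≈ -0.07418
θ = arccos(-0.07418) ≈ 94.25°

94.25°


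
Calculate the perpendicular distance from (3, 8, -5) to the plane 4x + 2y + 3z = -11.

distance = |a·x₀ + b·y₀ + c·z₀ - d| / √(a² + b² + c²)
  = |4·3 + 2·8 + 3·(-5) - (-11)| / √(4² + 2² + 3²)
  = |12 + 16 - 15 + 11| / √(16 + 4 + 9)
  = |24| / √29
  = 24 / 5.385
  ≈ 4.457

4.457


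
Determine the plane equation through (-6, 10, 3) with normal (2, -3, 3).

The plane through P with normal n = (a, b, c) satisfies n·(r - P) = 0,
i.e. ax + by + cz = a·x₀ + b·y₀ + c·z₀.
d = 2·(-6) + (-3)·10 + 3·3
  = -12 - 30 + 9
  = -33
Equation: 2x - 3y + 3z = -33

2x - 3y + 3z = -33


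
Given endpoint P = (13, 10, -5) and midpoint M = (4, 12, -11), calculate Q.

Q = 2M - P
  = (2·4 - 13, 2·12 - 10, 2·(-11) - (-5))
  = (8 - 13, 24 - 10, -22 + 5)
  = (-5, 14, -17)

(-5, 14, -17)


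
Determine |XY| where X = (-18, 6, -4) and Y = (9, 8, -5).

d = √[(x₂-x₁)² + (y₂-y₁)² + (z₂-z₁)²]
  = √[27² + 2² + (-1)²]
  = √[729 + 4 + 1]
  = √734
  ≈ 27.09

27.09


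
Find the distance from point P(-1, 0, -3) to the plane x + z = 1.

distance = |a·x₀ + b·y₀ + c·z₀ - d| / √(a² + b² + c²)
  = |1·(-1) + 0·0 + 1·(-3) - 1| / √(1² + 0² + 1²)
  = |-1 + 0 - 3 - 1| / √(1 + 0 + 1)
  = |-5| / √2
  = 5 / 1.414
  ≈ 3.536

3.536


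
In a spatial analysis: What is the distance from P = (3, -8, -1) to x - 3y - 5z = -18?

distance = |a·x₀ + b·y₀ + c·z₀ - d| / √(a² + b² + c²)
  = |1·3 + (-3)·(-8) + (-5)·(-1) - (-18)| / √(1² + (-3)² + (-5)²)
  = |3 + 24 + 5 + 18| / √(1 + 9 + 25)
  = |50| / √35
  = 50 / 5.916
  ≈ 8.452

8.452


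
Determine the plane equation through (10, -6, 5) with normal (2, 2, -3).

The plane through P with normal n = (a, b, c) satisfies n·(r - P) = 0,
i.e. ax + by + cz = a·x₀ + b·y₀ + c·z₀.
d = 2·10 + 2·(-6) + (-3)·5
  = 20 - 12 - 15
  = -7
Equation: 2x + 2y - 3z = -7

2x + 2y - 3z = -7


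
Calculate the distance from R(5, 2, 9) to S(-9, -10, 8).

d = √[(x₂-x₁)² + (y₂-y₁)² + (z₂-z₁)²]
  = √[(-14)² + (-12)² + (-1)²]
  = √[196 + 144 + 1]
  = √341
  ≈ 18.47

18.47


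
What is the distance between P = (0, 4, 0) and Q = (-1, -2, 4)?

d = √[(x₂-x₁)² + (y₂-y₁)² + (z₂-z₁)²]
  = √[(-1)² + (-6)² + 4²]
  = √[1 + 36 + 16]
  = √53
  ≈ 7.28

7.28


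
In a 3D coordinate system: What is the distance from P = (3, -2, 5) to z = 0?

distance = |a·x₀ + b·y₀ + c·z₀ - d| / √(a² + b² + c²)
  = |0·3 + 0·(-2) + 1·5 - 0| / √(0² + 0² + 1²)
  = |0 + 0 + 5 + 0| / √(0 + 0 + 1)
  = |5| / √1
  = 5 / 1
  ≈ 5

5


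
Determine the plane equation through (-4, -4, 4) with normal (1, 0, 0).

The plane through P with normal n = (a, b, c) satisfies n·(r - P) = 0,
i.e. ax + by + cz = a·x₀ + b·y₀ + c·z₀.
d = 1·(-4) + 0·(-4) + 0·4
  = -4 + 0 + 0
  = -4
Equation: x = -4

x = -4


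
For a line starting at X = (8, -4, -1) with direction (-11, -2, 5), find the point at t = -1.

P(t) = X + t·d
  = (8 + (-11)·(-1), -4 + (-2)·(-1), -1 + 5·(-1))
  = (8 + 11, -4 + 2, -1 - 5)
  = (19, -2, -6)

(19, -2, -6)


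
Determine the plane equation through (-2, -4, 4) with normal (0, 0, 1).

The plane through P with normal n = (a, b, c) satisfies n·(r - P) = 0,
i.e. ax + by + cz = a·x₀ + b·y₀ + c·z₀.
d = 0·(-2) + 0·(-4) + 1·4
  = 0 + 0 + 4
  = 4
Equation: z = 4

z = 4


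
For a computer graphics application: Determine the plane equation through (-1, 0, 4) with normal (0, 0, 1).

The plane through P with normal n = (a, b, c) satisfies n·(r - P) = 0,
i.e. ax + by + cz = a·x₀ + b·y₀ + c·z₀.
d = 0·(-1) + 0·0 + 1·4
  = 0 + 0 + 4
  = 4
Equation: z = 4

z = 4


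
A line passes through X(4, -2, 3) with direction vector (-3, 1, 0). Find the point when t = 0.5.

P(t) = X + t·d
  = (4 + (-3)·0.5, -2 + 1·0.5, 3 + 0·0.5)
  = (4 - 1.5, -2 + 0.5, 3 + 0)
  = (2.5, -1.5, 3)

(2.5, -1.5, 3)


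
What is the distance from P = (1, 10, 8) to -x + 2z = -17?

distance = |a·x₀ + b·y₀ + c·z₀ - d| / √(a² + b² + c²)
  = |(-1)·1 + 0·10 + 2·8 - (-17)| / √((-1)² + 0² + 2²)
  = |-1 + 0 + 16 + 17| / √(1 + 0 + 4)
  = |32| / √5
  = 32 / 2.236
  ≈ 14.31

14.31


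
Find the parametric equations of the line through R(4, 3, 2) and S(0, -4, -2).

Direction vector d = S - R = (0 - 4, -4 - 3, -2 - 2) = (-4, -7, -4)
Parametric form r = R + t·d:
x = 4 - 4t, y = 3 - 7t, z = 2 - 4t

x = 4 - 4t, y = 3 - 7t, z = 2 - 4t


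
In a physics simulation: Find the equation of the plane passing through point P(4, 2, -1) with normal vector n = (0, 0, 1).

The plane through P with normal n = (a, b, c) satisfies n·(r - P) = 0,
i.e. ax + by + cz = a·x₀ + b·y₀ + c·z₀.
d = 0·4 + 0·2 + 1·(-1)
  = 0 + 0 - 1
  = -1
Equation: z = -1

z = -1


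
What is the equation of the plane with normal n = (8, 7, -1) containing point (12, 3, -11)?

The plane through P with normal n = (a, b, c) satisfies n·(r - P) = 0,
i.e. ax + by + cz = a·x₀ + b·y₀ + c·z₀.
d = 8·12 + 7·3 + (-1)·(-11)
  = 96 + 21 + 11
  = 128
Equation: 8x + 7y - z = 128

8x + 7y - z = 128


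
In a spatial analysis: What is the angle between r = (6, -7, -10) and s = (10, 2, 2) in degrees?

r·s = 6·10 + (-7)·2 + (-10)·2 = 60 - 14 - 20 = 26
|r| = √(6² + (-7)² + (-10)²) = √185 ≈ 13.6
|s| = √(10² + 2² + 2²) = √108 ≈ 10.39
cos θ = (r·s)/(|r||s|) = 26/(13.6·10.39) ≈ 0.1839
θ = arccos(0.1839) ≈ 79.4°

79.4°


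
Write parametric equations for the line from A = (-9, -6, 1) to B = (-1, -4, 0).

Direction vector d = B - A = (-1 + 9, -4 + 6, 0 - 1) = (8, 2, -1)
Parametric form r = A + t·d:
x = -9 + 8t, y = -6 + 2t, z = 1 - t

x = -9 + 8t, y = -6 + 2t, z = 1 - t


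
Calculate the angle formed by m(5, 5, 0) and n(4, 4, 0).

m·n = 5·4 + 5·4 + 0·0 = 20 + 20 + 0 = 40
|m| = √(5² + 5² + 0²) = √50 ≈ 7.071
|n| = √(4² + 4² + 0²) = √32 ≈ 5.657
cos θ = (m·n)/(|m||n|) = 40/(7.071·5.657) ≈ 1
θ = arccos(1) ≈ 0°

0°


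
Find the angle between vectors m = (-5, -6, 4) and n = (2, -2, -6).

m·n = (-5)·2 + (-6)·(-2) + 4·(-6) = -10 + 12 - 24 = -22
|m| = √((-5)² + (-6)² + 4²) = √77 ≈ 8.775
|n| = √(2² + (-2)² + (-6)²) = √44 ≈ 6.633
cos θ = (m·n)/(|m||n|) = -22/(8.775·6.633) ≈ -0.378
θ = arccos(-0.378) ≈ 112.2°

112.2°


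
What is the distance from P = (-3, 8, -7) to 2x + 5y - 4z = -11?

distance = |a·x₀ + b·y₀ + c·z₀ - d| / √(a² + b² + c²)
  = |2·(-3) + 5·8 + (-4)·(-7) - (-11)| / √(2² + 5² + (-4)²)
  = |-6 + 40 + 28 + 11| / √(4 + 25 + 16)
  = |73| / √45
  = 73 / 6.708
  ≈ 10.88

10.88


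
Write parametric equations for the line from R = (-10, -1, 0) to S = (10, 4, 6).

Direction vector d = S - R = (10 + 10, 4 + 1, 6 + 0) = (20, 5, 6)
Parametric form r = R + t·d:
x = -10 + 20t, y = -1 + 5t, z = 0 + 6t

x = -10 + 20t, y = -1 + 5t, z = 0 + 6t


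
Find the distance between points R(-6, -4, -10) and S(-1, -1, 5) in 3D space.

d = √[(x₂-x₁)² + (y₂-y₁)² + (z₂-z₁)²]
  = √[5² + 3² + 15²]
  = √[25 + 9 + 225]
  = √259
  ≈ 16.09

16.09


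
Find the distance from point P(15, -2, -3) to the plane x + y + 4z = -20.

distance = |a·x₀ + b·y₀ + c·z₀ - d| / √(a² + b² + c²)
  = |1·15 + 1·(-2) + 4·(-3) - (-20)| / √(1² + 1² + 4²)
  = |15 - 2 - 12 + 20| / √(1 + 1 + 16)
  = |21| / √18
  = 21 / 4.243
  ≈ 4.95

4.95


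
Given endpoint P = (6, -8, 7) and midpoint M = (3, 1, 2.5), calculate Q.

Q = 2M - P
  = (2·3 - 6, 2·1 - (-8), 2·2.5 - 7)
  = (6 - 6, 2 + 8, 5 - 7)
  = (0, 10, -2)

(0, 10, -2)


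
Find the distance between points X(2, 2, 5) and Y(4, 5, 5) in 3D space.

d = √[(x₂-x₁)² + (y₂-y₁)² + (z₂-z₁)²]
  = √[2² + 3² + 0²]
  = √[4 + 9 + 0]
  = √13
  ≈ 3.606

3.606


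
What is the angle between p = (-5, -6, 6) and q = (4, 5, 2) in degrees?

p·q = (-5)·4 + (-6)·5 + 6·2 = -20 - 30 + 12 = -38
|p| = √((-5)² + (-6)² + 6²) = √97 ≈ 9.849
|q| = √(4² + 5² + 2²) = √45 ≈ 6.708
cos θ = (p·q)/(|p||q|) = -38/(9.849·6.708) ≈ -0.5752
θ = arccos(-0.5752) ≈ 125.1°

125.1°


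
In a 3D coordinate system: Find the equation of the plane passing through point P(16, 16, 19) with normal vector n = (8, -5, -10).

The plane through P with normal n = (a, b, c) satisfies n·(r - P) = 0,
i.e. ax + by + cz = a·x₀ + b·y₀ + c·z₀.
d = 8·16 + (-5)·16 + (-10)·19
  = 128 - 80 - 190
  = -142
Equation: 8x - 5y - 10z = -142

8x - 5y - 10z = -142


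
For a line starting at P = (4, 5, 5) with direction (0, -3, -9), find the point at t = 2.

P(t) = P + t·d
  = (4 + 0·2, 5 + (-3)·2, 5 + (-9)·2)
  = (4 + 0, 5 - 6, 5 - 18)
  = (4, -1, -13)

(4, -1, -13)


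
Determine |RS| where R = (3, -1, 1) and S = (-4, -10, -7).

d = √[(x₂-x₁)² + (y₂-y₁)² + (z₂-z₁)²]
  = √[(-7)² + (-9)² + (-8)²]
  = √[49 + 81 + 64]
  = √194
  ≈ 13.93

13.93


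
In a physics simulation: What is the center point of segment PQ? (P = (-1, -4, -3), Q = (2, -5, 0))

M = ((x₁+x₂)/2, (y₁+y₂)/2, (z₁+z₂)/2)
  = ((-1 + 2)/2, (-4 - 5)/2, (-3 + 0)/2)
  = (1/2, -9/2, -3/2)
  = (0.5, -4.5, -1.5)

(0.5, -4.5, -1.5)


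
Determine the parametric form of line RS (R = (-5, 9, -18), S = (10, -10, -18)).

Direction vector d = S - R = (10 + 5, -10 - 9, -18 + 18) = (15, -19, 0)
Parametric form r = R + t·d:
x = -5 + 15t, y = 9 - 19t, z = -18

x = -5 + 15t, y = 9 - 19t, z = -18


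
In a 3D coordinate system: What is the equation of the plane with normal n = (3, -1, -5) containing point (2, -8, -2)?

The plane through P with normal n = (a, b, c) satisfies n·(r - P) = 0,
i.e. ax + by + cz = a·x₀ + b·y₀ + c·z₀.
d = 3·2 + (-1)·(-8) + (-5)·(-2)
  = 6 + 8 + 10
  = 24
Equation: 3x - y - 5z = 24

3x - y - 5z = 24


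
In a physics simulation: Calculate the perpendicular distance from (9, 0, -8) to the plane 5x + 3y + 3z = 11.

distance = |a·x₀ + b·y₀ + c·z₀ - d| / √(a² + b² + c²)
  = |5·9 + 3·0 + 3·(-8) - 11| / √(5² + 3² + 3²)
  = |45 + 0 - 24 - 11| / √(25 + 9 + 9)
  = |10| / √43
  = 10 / 6.557
  ≈ 1.525

1.525


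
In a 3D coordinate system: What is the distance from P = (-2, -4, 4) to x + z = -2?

distance = |a·x₀ + b·y₀ + c·z₀ - d| / √(a² + b² + c²)
  = |1·(-2) + 0·(-4) + 1·4 - (-2)| / √(1² + 0² + 1²)
  = |-2 + 0 + 4 + 2| / √(1 + 0 + 1)
  = |4| / √2
  = 4 / 1.414
  ≈ 2.828

2.828


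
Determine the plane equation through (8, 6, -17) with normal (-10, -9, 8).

The plane through P with normal n = (a, b, c) satisfies n·(r - P) = 0,
i.e. ax + by + cz = a·x₀ + b·y₀ + c·z₀.
d = (-10)·8 + (-9)·6 + 8·(-17)
  = -80 - 54 - 136
  = -270
Equation: -10x - 9y + 8z = -270

-10x - 9y + 8z = -270


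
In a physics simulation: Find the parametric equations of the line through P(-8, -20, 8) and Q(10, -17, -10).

Direction vector d = Q - P = (10 + 8, -17 + 20, -10 - 8) = (18, 3, -18)
Parametric form r = P + t·d:
x = -8 + 18t, y = -20 + 3t, z = 8 - 18t

x = -8 + 18t, y = -20 + 3t, z = 8 - 18t


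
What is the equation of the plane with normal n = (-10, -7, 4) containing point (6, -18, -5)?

The plane through P with normal n = (a, b, c) satisfies n·(r - P) = 0,
i.e. ax + by + cz = a·x₀ + b·y₀ + c·z₀.
d = (-10)·6 + (-7)·(-18) + 4·(-5)
  = -60 + 126 - 20
  = 46
Equation: -10x - 7y + 4z = 46

-10x - 7y + 4z = 46


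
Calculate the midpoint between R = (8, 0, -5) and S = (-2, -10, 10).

M = ((x₁+x₂)/2, (y₁+y₂)/2, (z₁+z₂)/2)
  = ((8 - 2)/2, (0 - 10)/2, (-5 + 10)/2)
  = (6/2, -10/2, 5/2)
  = (3, -5, 2.5)

(3, -5, 2.5)


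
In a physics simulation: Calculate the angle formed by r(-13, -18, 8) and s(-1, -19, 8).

r·s = (-13)·(-1) + (-18)·(-19) + 8·8 = 13 + 342 + 64 = 419
|r| = √((-13)² + (-18)² + 8²) = √557 ≈ 23.6
|s| = √((-1)² + (-19)² + 8²) = √426 ≈ 20.64
cos θ = (r·s)/(|r||s|) = 419/(23.6·20.64) ≈ 0.8602
θ = arccos(0.8602) ≈ 30.66°

30.66°


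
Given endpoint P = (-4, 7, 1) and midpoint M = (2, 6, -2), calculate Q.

Q = 2M - P
  = (2·2 - (-4), 2·6 - 7, 2·(-2) - 1)
  = (4 + 4, 12 - 7, -4 - 1)
  = (8, 5, -5)

(8, 5, -5)


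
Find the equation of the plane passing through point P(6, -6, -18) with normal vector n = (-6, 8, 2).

The plane through P with normal n = (a, b, c) satisfies n·(r - P) = 0,
i.e. ax + by + cz = a·x₀ + b·y₀ + c·z₀.
d = (-6)·6 + 8·(-6) + 2·(-18)
  = -36 - 48 - 36
  = -120
Equation: -6x + 8y + 2z = -120

-6x + 8y + 2z = -120


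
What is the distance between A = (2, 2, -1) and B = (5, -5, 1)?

d = √[(x₂-x₁)² + (y₂-y₁)² + (z₂-z₁)²]
  = √[3² + (-7)² + 2²]
  = √[9 + 49 + 4]
  = √62
  ≈ 7.874

7.874


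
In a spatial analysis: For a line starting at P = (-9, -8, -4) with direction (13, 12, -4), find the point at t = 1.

P(t) = P + t·d
  = (-9 + 13·1, -8 + 12·1, -4 + (-4)·1)
  = (-9 + 13, -8 + 12, -4 - 4)
  = (4, 4, -8)

(4, 4, -8)


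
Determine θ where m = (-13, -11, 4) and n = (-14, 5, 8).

m·n = (-13)·(-14) + (-11)·5 + 4·8 = 182 - 55 + 32 = 159
|m| = √((-13)² + (-11)² + 4²) = √306 ≈ 17.49
|n| = √((-14)² + 5² + 8²) = √285 ≈ 16.88
cos θ = (m·n)/(|m||n|) = 159/(17.49·16.88) ≈ 0.5384
θ = arccos(0.5384) ≈ 57.42°

57.42°


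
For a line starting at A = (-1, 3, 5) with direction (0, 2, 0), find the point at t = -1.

P(t) = A + t·d
  = (-1 + 0·(-1), 3 + 2·(-1), 5 + 0·(-1))
  = (-1 + 0, 3 - 2, 5 + 0)
  = (-1, 1, 5)

(-1, 1, 5)


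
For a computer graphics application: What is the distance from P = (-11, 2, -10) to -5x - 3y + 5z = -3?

distance = |a·x₀ + b·y₀ + c·z₀ - d| / √(a² + b² + c²)
  = |(-5)·(-11) + (-3)·2 + 5·(-10) - (-3)| / √((-5)² + (-3)² + 5²)
  = |55 - 6 - 50 + 3| / √(25 + 9 + 25)
  = |2| / √59
  = 2 / 7.681
  ≈ 0.2604

0.2604


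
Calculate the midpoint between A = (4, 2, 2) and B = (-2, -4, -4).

M = ((x₁+x₂)/2, (y₁+y₂)/2, (z₁+z₂)/2)
  = ((4 - 2)/2, (2 - 4)/2, (2 - 4)/2)
  = (2/2, -2/2, -2/2)
  = (1, -1, -1)

(1, -1, -1)


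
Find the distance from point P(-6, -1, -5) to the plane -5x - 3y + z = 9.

distance = |a·x₀ + b·y₀ + c·z₀ - d| / √(a² + b² + c²)
  = |(-5)·(-6) + (-3)·(-1) + 1·(-5) - 9| / √((-5)² + (-3)² + 1²)
  = |30 + 3 - 5 - 9| / √(25 + 9 + 1)
  = |19| / √35
  = 19 / 5.916
  ≈ 3.212

3.212


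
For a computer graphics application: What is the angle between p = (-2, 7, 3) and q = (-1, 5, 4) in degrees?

p·q = (-2)·(-1) + 7·5 + 3·4 = 2 + 35 + 12 = 49
|p| = √((-2)² + 7² + 3²) = √62 ≈ 7.874
|q| = √((-1)² + 5² + 4²) = √42 ≈ 6.481
cos θ = (p·q)/(|p||q|) = 49/(7.874·6.481) ≈ 0.9602
θ = arccos(0.9602) ≈ 16.21°

16.21°


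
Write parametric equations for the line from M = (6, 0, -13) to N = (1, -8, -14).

Direction vector d = N - M = (1 - 6, -8 + 0, -14 + 13) = (-5, -8, -1)
Parametric form r = M + t·d:
x = 6 - 5t, y = 0 - 8t, z = -13 - t

x = 6 - 5t, y = 0 - 8t, z = -13 - t


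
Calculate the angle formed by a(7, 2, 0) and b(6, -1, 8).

a·b = 7·6 + 2·(-1) + 0·8 = 42 - 2 + 0 = 40
|a| = √(7² + 2² + 0²) = √53 ≈ 7.28
|b| = √(6² + (-1)² + 8²) = √101 ≈ 10.05
cos θ = (a·b)/(|a||b|) = 40/(7.28·10.05) ≈ 0.5467
θ = arccos(0.5467) ≈ 56.86°

56.86°


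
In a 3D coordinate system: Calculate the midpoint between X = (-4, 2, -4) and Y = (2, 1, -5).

M = ((x₁+x₂)/2, (y₁+y₂)/2, (z₁+z₂)/2)
  = ((-4 + 2)/2, (2 + 1)/2, (-4 - 5)/2)
  = (-2/2, 3/2, -9/2)
  = (-1, 1.5, -4.5)

(-1, 1.5, -4.5)


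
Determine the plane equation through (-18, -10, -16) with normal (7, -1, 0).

The plane through P with normal n = (a, b, c) satisfies n·(r - P) = 0,
i.e. ax + by + cz = a·x₀ + b·y₀ + c·z₀.
d = 7·(-18) + (-1)·(-10) + 0·(-16)
  = -126 + 10 + 0
  = -116
Equation: 7x - y = -116

7x - y = -116


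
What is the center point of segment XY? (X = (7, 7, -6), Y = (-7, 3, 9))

M = ((x₁+x₂)/2, (y₁+y₂)/2, (z₁+z₂)/2)
  = ((7 - 7)/2, (7 + 3)/2, (-6 + 9)/2)
  = (0/2, 10/2, 3/2)
  = (0, 5, 1.5)

(0, 5, 1.5)


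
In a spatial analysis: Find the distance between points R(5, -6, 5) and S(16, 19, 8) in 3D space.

d = √[(x₂-x₁)² + (y₂-y₁)² + (z₂-z₁)²]
  = √[11² + 25² + 3²]
  = √[121 + 625 + 9]
  = √755
  ≈ 27.48

27.48


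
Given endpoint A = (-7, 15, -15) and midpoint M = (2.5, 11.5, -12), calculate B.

B = 2M - A
  = (2·2.5 - (-7), 2·11.5 - 15, 2·(-12) - (-15))
  = (5 + 7, 23 - 15, -24 + 15)
  = (12, 8, -9)

(12, 8, -9)


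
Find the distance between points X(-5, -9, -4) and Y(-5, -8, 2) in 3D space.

d = √[(x₂-x₁)² + (y₂-y₁)² + (z₂-z₁)²]
  = √[0² + 1² + 6²]
  = √[0 + 1 + 36]
  = √37
  ≈ 6.083

6.083


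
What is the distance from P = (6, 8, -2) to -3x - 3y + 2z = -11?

distance = |a·x₀ + b·y₀ + c·z₀ - d| / √(a² + b² + c²)
  = |(-3)·6 + (-3)·8 + 2·(-2) - (-11)| / √((-3)² + (-3)² + 2²)
  = |-18 - 24 - 4 + 11| / √(9 + 9 + 4)
  = |-35| / √22
  = 35 / 4.69
  ≈ 7.462

7.462


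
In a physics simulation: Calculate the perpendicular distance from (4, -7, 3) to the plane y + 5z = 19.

distance = |a·x₀ + b·y₀ + c·z₀ - d| / √(a² + b² + c²)
  = |0·4 + 1·(-7) + 5·3 - 19| / √(0² + 1² + 5²)
  = |0 - 7 + 15 - 19| / √(0 + 1 + 25)
  = |-11| / √26
  = 11 / 5.099
  ≈ 2.157

2.157


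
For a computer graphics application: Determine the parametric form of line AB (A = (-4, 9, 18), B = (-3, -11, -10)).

Direction vector d = B - A = (-3 + 4, -11 - 9, -10 - 18) = (1, -20, -28)
Parametric form r = A + t·d:
x = -4 + t, y = 9 - 20t, z = 18 - 28t

x = -4 + t, y = 9 - 20t, z = 18 - 28t


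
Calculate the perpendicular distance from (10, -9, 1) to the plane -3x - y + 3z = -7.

distance = |a·x₀ + b·y₀ + c·z₀ - d| / √(a² + b² + c²)
  = |(-3)·10 + (-1)·(-9) + 3·1 - (-7)| / √((-3)² + (-1)² + 3²)
  = |-30 + 9 + 3 + 7| / √(9 + 1 + 9)
  = |-11| / √19
  = 11 / 4.359
  ≈ 2.524

2.524


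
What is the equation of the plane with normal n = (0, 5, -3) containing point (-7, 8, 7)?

The plane through P with normal n = (a, b, c) satisfies n·(r - P) = 0,
i.e. ax + by + cz = a·x₀ + b·y₀ + c·z₀.
d = 0·(-7) + 5·8 + (-3)·7
  = 0 + 40 - 21
  = 19
Equation: 5y - 3z = 19

5y - 3z = 19


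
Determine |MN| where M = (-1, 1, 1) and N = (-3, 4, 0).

d = √[(x₂-x₁)² + (y₂-y₁)² + (z₂-z₁)²]
  = √[(-2)² + 3² + (-1)²]
  = √[4 + 9 + 1]
  = √14
  ≈ 3.742

3.742


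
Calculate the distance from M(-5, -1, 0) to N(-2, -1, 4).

d = √[(x₂-x₁)² + (y₂-y₁)² + (z₂-z₁)²]
  = √[3² + 0² + 4²]
  = √[9 + 0 + 16]
  = √25
  ≈ 5

5


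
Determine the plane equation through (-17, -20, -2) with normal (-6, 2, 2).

The plane through P with normal n = (a, b, c) satisfies n·(r - P) = 0,
i.e. ax + by + cz = a·x₀ + b·y₀ + c·z₀.
d = (-6)·(-17) + 2·(-20) + 2·(-2)
  = 102 - 40 - 4
  = 58
Equation: -6x + 2y + 2z = 58

-6x + 2y + 2z = 58


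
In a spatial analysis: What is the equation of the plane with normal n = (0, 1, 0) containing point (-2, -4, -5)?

The plane through P with normal n = (a, b, c) satisfies n·(r - P) = 0,
i.e. ax + by + cz = a·x₀ + b·y₀ + c·z₀.
d = 0·(-2) + 1·(-4) + 0·(-5)
  = 0 - 4 + 0
  = -4
Equation: y = -4

y = -4


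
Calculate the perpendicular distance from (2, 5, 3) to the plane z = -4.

distance = |a·x₀ + b·y₀ + c·z₀ - d| / √(a² + b² + c²)
  = |0·2 + 0·5 + 1·3 - (-4)| / √(0² + 0² + 1²)
  = |0 + 0 + 3 + 4| / √(0 + 0 + 1)
  = |7| / √1
  = 7 / 1
  ≈ 7

7


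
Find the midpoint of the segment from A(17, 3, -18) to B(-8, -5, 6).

M = ((x₁+x₂)/2, (y₁+y₂)/2, (z₁+z₂)/2)
  = ((17 - 8)/2, (3 - 5)/2, (-18 + 6)/2)
  = (9/2, -2/2, -12/2)
  = (4.5, -1, -6)

(4.5, -1, -6)


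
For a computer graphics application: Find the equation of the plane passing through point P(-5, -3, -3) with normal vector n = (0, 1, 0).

The plane through P with normal n = (a, b, c) satisfies n·(r - P) = 0,
i.e. ax + by + cz = a·x₀ + b·y₀ + c·z₀.
d = 0·(-5) + 1·(-3) + 0·(-3)
  = 0 - 3 + 0
  = -3
Equation: y = -3

y = -3


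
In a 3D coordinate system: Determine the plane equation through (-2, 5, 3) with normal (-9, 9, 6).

The plane through P with normal n = (a, b, c) satisfies n·(r - P) = 0,
i.e. ax + by + cz = a·x₀ + b·y₀ + c·z₀.
d = (-9)·(-2) + 9·5 + 6·3
  = 18 + 45 + 18
  = 81
Equation: -9x + 9y + 6z = 81

-9x + 9y + 6z = 81


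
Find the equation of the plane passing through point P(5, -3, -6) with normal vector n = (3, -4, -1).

The plane through P with normal n = (a, b, c) satisfies n·(r - P) = 0,
i.e. ax + by + cz = a·x₀ + b·y₀ + c·z₀.
d = 3·5 + (-4)·(-3) + (-1)·(-6)
  = 15 + 12 + 6
  = 33
Equation: 3x - 4y - z = 33

3x - 4y - z = 33


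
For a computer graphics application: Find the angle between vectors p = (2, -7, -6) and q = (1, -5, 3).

p·q = 2·1 + (-7)·(-5) + (-6)·3 = 2 + 35 - 18 = 19
|p| = √(2² + (-7)² + (-6)²) = √89 ≈ 9.434
|q| = √(1² + (-5)² + 3²) = √35 ≈ 5.916
cos θ = (p·q)/(|p||q|) = 19/(9.434·5.916) ≈ 0.3404
θ = arccos(0.3404) ≈ 70.1°

70.1°


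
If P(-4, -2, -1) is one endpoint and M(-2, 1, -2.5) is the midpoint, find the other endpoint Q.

Q = 2M - P
  = (2·(-2) - (-4), 2·1 - (-2), 2·(-2.5) - (-1))
  = (-4 + 4, 2 + 2, -5 + 1)
  = (0, 4, -4)

(0, 4, -4)


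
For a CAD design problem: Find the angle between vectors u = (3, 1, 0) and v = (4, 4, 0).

u·v = 3·4 + 1·4 + 0·0 = 12 + 4 + 0 = 16
|u| = √(3² + 1² + 0²) = √10 ≈ 3.162
|v| = √(4² + 4² + 0²) = √32 ≈ 5.657
cos θ = (u·v)/(|u||v|) = 16/(3.162·5.657) ≈ 0.8944
θ = arccos(0.8944) ≈ 26.57°

26.57°


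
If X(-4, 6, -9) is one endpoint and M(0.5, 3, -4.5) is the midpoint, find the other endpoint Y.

Y = 2M - X
  = (2·0.5 - (-4), 2·3 - 6, 2·(-4.5) - (-9))
  = (1 + 4, 6 - 6, -9 + 9)
  = (5, 0, 0)

(5, 0, 0)


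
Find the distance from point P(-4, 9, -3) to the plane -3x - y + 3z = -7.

distance = |a·x₀ + b·y₀ + c·z₀ - d| / √(a² + b² + c²)
  = |(-3)·(-4) + (-1)·9 + 3·(-3) - (-7)| / √((-3)² + (-1)² + 3²)
  = |12 - 9 - 9 + 7| / √(9 + 1 + 9)
  = |1| / √19
  = 1 / 4.359
  ≈ 0.2294

0.2294


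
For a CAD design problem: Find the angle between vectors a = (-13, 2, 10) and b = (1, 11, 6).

a·b = (-13)·1 + 2·11 + 10·6 = -13 + 22 + 60 = 69
|a| = √((-13)² + 2² + 10²) = √273 ≈ 16.52
|b| = √(1² + 11² + 6²) = √158 ≈ 12.57
cos θ = (a·b)/(|a||b|) = 69/(16.52·12.57) ≈ 0.3322
θ = arccos(0.3322) ≈ 70.6°

70.6°


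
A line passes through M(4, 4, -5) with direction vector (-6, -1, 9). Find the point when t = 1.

P(t) = M + t·d
  = (4 + (-6)·1, 4 + (-1)·1, -5 + 9·1)
  = (4 - 6, 4 - 1, -5 + 9)
  = (-2, 3, 4)

(-2, 3, 4)


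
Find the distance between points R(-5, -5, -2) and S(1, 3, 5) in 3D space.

d = √[(x₂-x₁)² + (y₂-y₁)² + (z₂-z₁)²]
  = √[6² + 8² + 7²]
  = √[36 + 64 + 49]
  = √149
  ≈ 12.21

12.21


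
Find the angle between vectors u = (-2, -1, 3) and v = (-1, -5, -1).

u·v = (-2)·(-1) + (-1)·(-5) + 3·(-1) = 2 + 5 - 3 = 4
|u| = √((-2)² + (-1)² + 3²) = √14 ≈ 3.742
|v| = √((-1)² + (-5)² + (-1)²) = √27 ≈ 5.196
cos θ = (u·v)/(|u||v|) = 4/(3.742·5.196) ≈ 0.2057
θ = arccos(0.2057) ≈ 78.13°

78.13°


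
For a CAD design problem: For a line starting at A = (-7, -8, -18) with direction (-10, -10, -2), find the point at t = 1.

P(t) = A + t·d
  = (-7 + (-10)·1, -8 + (-10)·1, -18 + (-2)·1)
  = (-7 - 10, -8 - 10, -18 - 2)
  = (-17, -18, -20)

(-17, -18, -20)


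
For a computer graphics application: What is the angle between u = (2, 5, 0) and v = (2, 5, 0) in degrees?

u·v = 2·2 + 5·5 + 0·0 = 4 + 25 + 0 = 29
|u| = √(2² + 5² + 0²) = √29 ≈ 5.385
|v| = √(2² + 5² + 0²) = √29 ≈ 5.385
cos θ = (u·v)/(|u||v|) = 29/(5.385·5.385) ≈ 1
θ = arccos(1) ≈ 0°

0°


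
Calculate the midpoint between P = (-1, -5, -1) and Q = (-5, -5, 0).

M = ((x₁+x₂)/2, (y₁+y₂)/2, (z₁+z₂)/2)
  = ((-1 - 5)/2, (-5 - 5)/2, (-1 + 0)/2)
  = (-6/2, -10/2, -1/2)
  = (-3, -5, -0.5)

(-3, -5, -0.5)


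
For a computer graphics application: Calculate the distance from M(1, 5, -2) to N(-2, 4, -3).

d = √[(x₂-x₁)² + (y₂-y₁)² + (z₂-z₁)²]
  = √[(-3)² + (-1)² + (-1)²]
  = √[9 + 1 + 1]
  = √11
  ≈ 3.317

3.317


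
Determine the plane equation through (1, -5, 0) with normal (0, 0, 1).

The plane through P with normal n = (a, b, c) satisfies n·(r - P) = 0,
i.e. ax + by + cz = a·x₀ + b·y₀ + c·z₀.
d = 0·1 + 0·(-5) + 1·0
  = 0 + 0 + 0
  = 0
Equation: z = 0

z = 0


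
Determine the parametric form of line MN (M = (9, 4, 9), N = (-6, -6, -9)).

Direction vector d = N - M = (-6 - 9, -6 - 4, -9 - 9) = (-15, -10, -18)
Parametric form r = M + t·d:
x = 9 - 15t, y = 4 - 10t, z = 9 - 18t

x = 9 - 15t, y = 4 - 10t, z = 9 - 18t


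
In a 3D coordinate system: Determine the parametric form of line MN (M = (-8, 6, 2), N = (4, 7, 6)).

Direction vector d = N - M = (4 + 8, 7 - 6, 6 - 2) = (12, 1, 4)
Parametric form r = M + t·d:
x = -8 + 12t, y = 6 + t, z = 2 + 4t

x = -8 + 12t, y = 6 + t, z = 2 + 4t


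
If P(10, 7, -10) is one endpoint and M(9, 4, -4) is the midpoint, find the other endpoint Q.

Q = 2M - P
  = (2·9 - 10, 2·4 - 7, 2·(-4) - (-10))
  = (18 - 10, 8 - 7, -8 + 10)
  = (8, 1, 2)

(8, 1, 2)


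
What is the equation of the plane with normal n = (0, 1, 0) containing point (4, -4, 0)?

The plane through P with normal n = (a, b, c) satisfies n·(r - P) = 0,
i.e. ax + by + cz = a·x₀ + b·y₀ + c·z₀.
d = 0·4 + 1·(-4) + 0·0
  = 0 - 4 + 0
  = -4
Equation: y = -4

y = -4


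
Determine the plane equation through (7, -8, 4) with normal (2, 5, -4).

The plane through P with normal n = (a, b, c) satisfies n·(r - P) = 0,
i.e. ax + by + cz = a·x₀ + b·y₀ + c·z₀.
d = 2·7 + 5·(-8) + (-4)·4
  = 14 - 40 - 16
  = -42
Equation: 2x + 5y - 4z = -42

2x + 5y - 4z = -42


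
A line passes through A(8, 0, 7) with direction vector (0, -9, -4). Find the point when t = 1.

P(t) = A + t·d
  = (8 + 0·1, 0 + (-9)·1, 7 + (-4)·1)
  = (8 + 0, 0 - 9, 7 - 4)
  = (8, -9, 3)

(8, -9, 3)


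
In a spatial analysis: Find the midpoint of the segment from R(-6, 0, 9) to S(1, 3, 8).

M = ((x₁+x₂)/2, (y₁+y₂)/2, (z₁+z₂)/2)
  = ((-6 + 1)/2, (0 + 3)/2, (9 + 8)/2)
  = (-5/2, 3/2, 17/2)
  = (-2.5, 1.5, 8.5)

(-2.5, 1.5, 8.5)


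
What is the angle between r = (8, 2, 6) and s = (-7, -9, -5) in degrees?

r·s = 8·(-7) + 2·(-9) + 6·(-5) = -56 - 18 - 30 = -104
|r| = √(8² + 2² + 6²) = √104 ≈ 10.2
|s| = √((-7)² + (-9)² + (-5)²) = √155 ≈ 12.45
cos θ = (r·s)/(|r||s|) = -104/(10.2·12.45) ≈ -0.8191
θ = arccos(-0.8191) ≈ 145°

145°


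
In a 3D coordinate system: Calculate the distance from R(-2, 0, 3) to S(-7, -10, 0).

d = √[(x₂-x₁)² + (y₂-y₁)² + (z₂-z₁)²]
  = √[(-5)² + (-10)² + (-3)²]
  = √[25 + 100 + 9]
  = √134
  ≈ 11.58

11.58


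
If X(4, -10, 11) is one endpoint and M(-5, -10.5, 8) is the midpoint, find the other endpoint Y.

Y = 2M - X
  = (2·(-5) - 4, 2·(-10.5) - (-10), 2·8 - 11)
  = (-10 - 4, -21 + 10, 16 - 11)
  = (-14, -11, 5)

(-14, -11, 5)


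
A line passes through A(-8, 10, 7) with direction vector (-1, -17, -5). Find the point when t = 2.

P(t) = A + t·d
  = (-8 + (-1)·2, 10 + (-17)·2, 7 + (-5)·2)
  = (-8 - 2, 10 - 34, 7 - 10)
  = (-10, -24, -3)

(-10, -24, -3)


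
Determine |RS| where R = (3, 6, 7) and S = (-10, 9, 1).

d = √[(x₂-x₁)² + (y₂-y₁)² + (z₂-z₁)²]
  = √[(-13)² + 3² + (-6)²]
  = √[169 + 9 + 36]
  = √214
  ≈ 14.63

14.63


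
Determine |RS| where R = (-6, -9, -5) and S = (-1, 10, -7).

d = √[(x₂-x₁)² + (y₂-y₁)² + (z₂-z₁)²]
  = √[5² + 19² + (-2)²]
  = √[25 + 361 + 4]
  = √390
  ≈ 19.75

19.75


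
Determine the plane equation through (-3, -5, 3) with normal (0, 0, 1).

The plane through P with normal n = (a, b, c) satisfies n·(r - P) = 0,
i.e. ax + by + cz = a·x₀ + b·y₀ + c·z₀.
d = 0·(-3) + 0·(-5) + 1·3
  = 0 + 0 + 3
  = 3
Equation: z = 3

z = 3


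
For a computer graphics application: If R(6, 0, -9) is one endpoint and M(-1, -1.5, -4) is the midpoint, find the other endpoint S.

S = 2M - R
  = (2·(-1) - 6, 2·(-1.5) - 0, 2·(-4) - (-9))
  = (-2 - 6, -3 + 0, -8 + 9)
  = (-8, -3, 1)

(-8, -3, 1)


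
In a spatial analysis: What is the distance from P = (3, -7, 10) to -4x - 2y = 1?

distance = |a·x₀ + b·y₀ + c·z₀ - d| / √(a² + b² + c²)
  = |(-4)·3 + (-2)·(-7) + 0·10 - 1| / √((-4)² + (-2)² + 0²)
  = |-12 + 14 + 0 - 1| / √(16 + 4 + 0)
  = |1| / √20
  = 1 / 4.472
  ≈ 0.2236

0.2236
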